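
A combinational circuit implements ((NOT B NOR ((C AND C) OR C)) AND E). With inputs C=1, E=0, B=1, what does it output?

Substituting: ((NOT 1 NOR ((1 AND 1) OR 1)) AND 0)
= 0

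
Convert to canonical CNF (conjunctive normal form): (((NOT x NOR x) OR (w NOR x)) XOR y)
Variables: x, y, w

(x OR y OR NOT w) AND (x OR NOT y OR w) AND (NOT x OR y OR w) AND (NOT x OR y OR NOT w)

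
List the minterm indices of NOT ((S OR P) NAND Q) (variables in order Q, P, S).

Σm(5, 6, 7) = (Q AND NOT P AND S) OR (Q AND P AND NOT S) OR (Q AND P AND S)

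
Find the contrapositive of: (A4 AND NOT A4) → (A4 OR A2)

Contrapositive: NOT (A4 OR A2) → NOT (A4 AND NOT A4)
Note: A statement and its contrapositive are logically equivalent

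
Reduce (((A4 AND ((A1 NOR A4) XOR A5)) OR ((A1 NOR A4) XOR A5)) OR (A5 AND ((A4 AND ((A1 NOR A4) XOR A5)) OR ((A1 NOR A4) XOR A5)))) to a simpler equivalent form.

By absorption (E OR (E AND v) = E) then absorption (E OR (E AND v) = E):
= ((A1 NOR A4) XOR A5)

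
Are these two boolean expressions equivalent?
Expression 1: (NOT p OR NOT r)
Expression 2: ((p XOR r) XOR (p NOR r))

Yes, they are equivalent — the two output columns agree on all 4 assignments:
p | r | Expression 1 | Expression 2
-----------------------------------
0 | 0 | 1 | 1
0 | 1 | 1 | 1
1 | 0 | 1 | 1
1 | 1 | 0 | 0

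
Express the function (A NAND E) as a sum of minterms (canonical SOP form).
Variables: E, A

Σm(0, 1, 2) = (NOT E AND NOT A) OR (NOT E AND A) OR (E AND NOT A)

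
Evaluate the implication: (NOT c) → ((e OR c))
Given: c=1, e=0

Antecedent (NOT c) = 0; consequent ((e OR c)) = 1.
0 → 1 = 1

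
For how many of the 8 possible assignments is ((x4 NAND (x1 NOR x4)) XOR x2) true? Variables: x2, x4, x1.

Satisfying assignments: (0,0,0), (0,0,1), (0,1,0), (0,1,1)
Count: 4 out of 8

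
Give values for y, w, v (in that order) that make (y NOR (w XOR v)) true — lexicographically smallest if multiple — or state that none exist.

y=0, w=0, v=0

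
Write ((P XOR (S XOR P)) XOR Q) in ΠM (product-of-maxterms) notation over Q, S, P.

ΠM(0, 1, 6, 7) = (Q OR S OR P) AND (Q OR S OR NOT P) AND (NOT Q OR NOT S OR P) AND (NOT Q OR NOT S OR NOT P)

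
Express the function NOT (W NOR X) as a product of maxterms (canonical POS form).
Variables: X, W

ΠM(0) = (X OR W)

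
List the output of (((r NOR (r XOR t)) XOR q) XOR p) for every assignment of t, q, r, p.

t | q | r | p | Output
----------------------
0 | 0 | 0 | 0 | 1
0 | 0 | 0 | 1 | 0
0 | 0 | 1 | 0 | 0
0 | 0 | 1 | 1 | 1
0 | 1 | 0 | 0 | 0
0 | 1 | 0 | 1 | 1
0 | 1 | 1 | 0 | 1
0 | 1 | 1 | 1 | 0
1 | 0 | 0 | 0 | 0
1 | 0 | 0 | 1 | 1
1 | 0 | 1 | 0 | 0
1 | 0 | 1 | 1 | 1
1 | 1 | 0 | 0 | 1
1 | 1 | 0 | 1 | 0
1 | 1 | 1 | 0 | 1
1 | 1 | 1 | 1 | 0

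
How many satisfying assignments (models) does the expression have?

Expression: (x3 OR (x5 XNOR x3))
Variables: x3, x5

Satisfying assignments: (0,0), (1,0), (1,1)
Count: 3 out of 4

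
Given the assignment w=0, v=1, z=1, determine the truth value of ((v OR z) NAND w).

Substituting: ((1 OR 1) NAND 0)
= 1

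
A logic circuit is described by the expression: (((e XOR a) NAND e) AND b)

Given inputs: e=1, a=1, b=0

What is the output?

Substituting: (((1 XOR 1) NAND 1) AND 0)
= 0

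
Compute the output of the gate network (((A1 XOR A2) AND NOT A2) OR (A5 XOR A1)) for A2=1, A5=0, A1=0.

Substituting: (((0 XOR 1) AND NOT 1) OR (0 XOR 0))
= 0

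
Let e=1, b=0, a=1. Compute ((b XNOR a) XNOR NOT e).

Substituting: ((0 XNOR 1) XNOR NOT 1)
= 1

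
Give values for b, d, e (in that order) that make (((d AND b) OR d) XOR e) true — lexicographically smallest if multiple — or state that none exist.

b=0, d=0, e=1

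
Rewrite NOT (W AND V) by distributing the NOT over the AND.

NOT W OR NOT V
De Morgan's: NOT(AND of terms) = OR of negations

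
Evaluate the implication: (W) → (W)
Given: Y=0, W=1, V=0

Antecedent (W) = 1; consequent (W) = 1.
1 → 1 = 1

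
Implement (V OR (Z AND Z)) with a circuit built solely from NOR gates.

((V NOR ((Z NOR Z) NOR (Z NOR Z))) NOR (V NOR ((Z NOR Z) NOR (Z NOR Z))))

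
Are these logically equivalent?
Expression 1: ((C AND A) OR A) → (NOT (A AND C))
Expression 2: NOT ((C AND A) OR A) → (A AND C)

No, Inverse is not equivalent to original (counterexample: A=0, C=0)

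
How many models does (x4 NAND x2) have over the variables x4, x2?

Satisfying assignments: (0,0), (0,1), (1,0)
Count: 3 out of 4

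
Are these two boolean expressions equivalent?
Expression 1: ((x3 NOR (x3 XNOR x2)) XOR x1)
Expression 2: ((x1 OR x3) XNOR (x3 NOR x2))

No. Counterexample: with x1=1, x2=0, x3=1, Expression 1 = 1 but Expression 2 = 0.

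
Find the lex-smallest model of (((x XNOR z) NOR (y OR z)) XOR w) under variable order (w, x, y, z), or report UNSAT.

w=0, x=1, y=0, z=0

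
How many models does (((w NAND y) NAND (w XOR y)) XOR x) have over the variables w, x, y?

Satisfying assignments: (0,0,0), (0,1,1), (1,0,1), (1,1,0)
Count: 4 out of 8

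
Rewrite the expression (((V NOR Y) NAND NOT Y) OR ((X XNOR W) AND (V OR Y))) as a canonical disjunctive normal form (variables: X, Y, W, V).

(NOT X AND NOT Y AND NOT W AND V) OR (NOT X AND NOT Y AND W AND V) OR (NOT X AND Y AND NOT W AND NOT V) OR (NOT X AND Y AND NOT W AND V) OR (NOT X AND Y AND W AND NOT V) OR (NOT X AND Y AND W AND V) OR (X AND NOT Y AND NOT W AND V) OR (X AND NOT Y AND W AND V) OR (X AND Y AND NOT W AND NOT V) OR (X AND Y AND NOT W AND V) OR (X AND Y AND W AND NOT V) OR (X AND Y AND W AND V)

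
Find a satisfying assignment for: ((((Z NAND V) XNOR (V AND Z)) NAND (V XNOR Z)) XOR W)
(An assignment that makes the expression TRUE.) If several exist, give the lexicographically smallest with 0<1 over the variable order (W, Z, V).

W=0, Z=0, V=0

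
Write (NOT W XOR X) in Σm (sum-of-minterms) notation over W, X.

Σm(0, 3) = (NOT W AND NOT X) OR (W AND X)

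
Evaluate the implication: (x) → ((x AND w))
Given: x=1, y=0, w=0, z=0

Antecedent (x) = 1; consequent ((x AND w)) = 0.
1 → 0 = 0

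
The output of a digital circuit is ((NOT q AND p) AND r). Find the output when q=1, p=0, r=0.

Substituting: ((NOT 1 AND 0) AND 0)
= 0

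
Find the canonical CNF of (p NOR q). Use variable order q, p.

(q OR NOT p) AND (NOT q OR p) AND (NOT q OR NOT p)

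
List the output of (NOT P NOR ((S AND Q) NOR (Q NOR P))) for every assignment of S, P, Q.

S | P | Q | Output
------------------
0 | 0 | 0 | 0
0 | 0 | 1 | 0
0 | 1 | 0 | 0
0 | 1 | 1 | 0
1 | 0 | 0 | 0
1 | 0 | 1 | 0
1 | 1 | 0 | 0
1 | 1 | 1 | 1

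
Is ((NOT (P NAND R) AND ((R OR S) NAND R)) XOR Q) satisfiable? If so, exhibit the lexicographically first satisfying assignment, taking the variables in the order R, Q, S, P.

R=0, Q=1, S=0, P=0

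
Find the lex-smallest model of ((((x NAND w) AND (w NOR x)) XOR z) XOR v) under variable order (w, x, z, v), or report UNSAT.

w=0, x=0, z=0, v=0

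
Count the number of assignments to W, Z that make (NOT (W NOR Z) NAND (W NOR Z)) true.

Satisfying assignments: (0,0), (0,1), (1,0), (1,1)
Count: 4 out of 4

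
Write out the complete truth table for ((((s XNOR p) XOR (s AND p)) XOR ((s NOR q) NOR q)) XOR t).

s | p | t | q | Output
----------------------
0 | 0 | 0 | 0 | 1
0 | 0 | 0 | 1 | 1
0 | 0 | 1 | 0 | 0
0 | 0 | 1 | 1 | 0
0 | 1 | 0 | 0 | 0
0 | 1 | 0 | 1 | 0
0 | 1 | 1 | 0 | 1
0 | 1 | 1 | 1 | 1
1 | 0 | 0 | 0 | 1
1 | 0 | 0 | 1 | 0
1 | 0 | 1 | 0 | 0
1 | 0 | 1 | 1 | 1
1 | 1 | 0 | 0 | 1
1 | 1 | 0 | 1 | 0
1 | 1 | 1 | 0 | 0
1 | 1 | 1 | 1 | 1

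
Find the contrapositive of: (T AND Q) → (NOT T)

Contrapositive: T → NOT (T AND Q)
Note: A statement and its contrapositive are logically equivalent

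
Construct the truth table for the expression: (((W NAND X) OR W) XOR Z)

W | Z | X | Output
------------------
0 | 0 | 0 | 1
0 | 0 | 1 | 1
0 | 1 | 0 | 0
0 | 1 | 1 | 0
1 | 0 | 0 | 1
1 | 0 | 1 | 1
1 | 1 | 0 | 0
1 | 1 | 1 | 0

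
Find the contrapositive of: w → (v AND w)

Contrapositive: NOT (v AND w) → NOT w
Note: A statement and its contrapositive are logically equivalent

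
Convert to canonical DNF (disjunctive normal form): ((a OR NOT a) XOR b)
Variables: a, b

(NOT a AND NOT b) OR (a AND NOT b)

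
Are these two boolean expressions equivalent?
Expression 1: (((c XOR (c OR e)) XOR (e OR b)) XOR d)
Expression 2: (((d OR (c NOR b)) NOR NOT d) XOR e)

No. Counterexample: with e=0, d=0, c=0, b=1, Expression 1 = 1 but Expression 2 = 0.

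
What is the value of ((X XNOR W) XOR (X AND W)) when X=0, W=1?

Substituting: ((0 XNOR 1) XOR (0 AND 1))
= 0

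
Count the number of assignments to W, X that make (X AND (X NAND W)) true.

Satisfying assignments: (0,1)
Count: 1 out of 4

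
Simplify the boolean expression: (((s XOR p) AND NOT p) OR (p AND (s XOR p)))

By distribution ((E AND v) OR (E AND NOT v) = E):
= (s XOR p)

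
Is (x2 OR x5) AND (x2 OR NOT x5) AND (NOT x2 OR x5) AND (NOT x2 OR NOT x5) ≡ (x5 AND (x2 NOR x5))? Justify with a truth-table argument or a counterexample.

Yes, they are equivalent — the two output columns agree on all 4 assignments:
x2 | x5 | Expression 1 | Expression 2
-------------------------------------
0 | 0 | 0 | 0
0 | 1 | 0 | 0
1 | 0 | 0 | 0
1 | 1 | 0 | 0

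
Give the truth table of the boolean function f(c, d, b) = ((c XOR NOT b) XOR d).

c | d | b | Output
------------------
0 | 0 | 0 | 1
0 | 0 | 1 | 0
0 | 1 | 0 | 0
0 | 1 | 1 | 1
1 | 0 | 0 | 0
1 | 0 | 1 | 1
1 | 1 | 0 | 1
1 | 1 | 1 | 0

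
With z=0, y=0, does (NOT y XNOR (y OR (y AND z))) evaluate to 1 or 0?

Substituting: (NOT 0 XNOR (0 OR (0 AND 0)))
= 0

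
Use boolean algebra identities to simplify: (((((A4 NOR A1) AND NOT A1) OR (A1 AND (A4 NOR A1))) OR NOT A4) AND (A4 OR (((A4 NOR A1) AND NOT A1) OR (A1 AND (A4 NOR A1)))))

By distribution ((E OR v) AND (E OR NOT v) = E) then distribution ((E AND v) OR (E AND NOT v) = E):
= (A4 NOR A1)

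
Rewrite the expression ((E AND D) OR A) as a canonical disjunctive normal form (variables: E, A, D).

(NOT E AND A AND NOT D) OR (NOT E AND A AND D) OR (E AND NOT A AND D) OR (E AND A AND NOT D) OR (E AND A AND D)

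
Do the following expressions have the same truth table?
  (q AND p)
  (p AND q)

Yes, they are equivalent — the two output columns agree on all 4 assignments:
q | p | Expression 1 | Expression 2
-----------------------------------
0 | 0 | 0 | 0
0 | 1 | 0 | 0
1 | 0 | 0 | 0
1 | 1 | 1 | 1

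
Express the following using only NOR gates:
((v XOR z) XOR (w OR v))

((((((((v NOR z) NOR (v NOR z)) NOR ((v NOR z) NOR (v NOR z))) NOR ((((v NOR v) NOR (z NOR z)) NOR ((v NOR v) NOR (z NOR z))) NOR (((v NOR v) NOR (z NOR z)) NOR ((v NOR v) NOR (z NOR z))))) NOR ((w NOR v) NOR (w NOR v))) NOR (((((v NOR z) NOR (v NOR z)) NOR ((v NOR z) NOR (v NOR z))) NOR ((((v NOR v) NOR (z NOR z)) NOR ((v NOR v) NOR (z NOR z))) NOR (((v NOR v) NOR (z NOR z)) NOR ((v NOR v) NOR (z NOR z))))) NOR ((w NOR v) NOR (w NOR v)))) NOR ((((((v NOR z) NOR (v NOR z)) NOR ((v NOR z) NOR (v NOR z))) NOR ((((v NOR v) NOR (z NOR z)) NOR ((v NOR v) NOR (z NOR z))) NOR (((v NOR v) NOR (z NOR z)) NOR ((v NOR v) NOR (z NOR z))))) NOR ((w NOR v) NOR (w NOR v))) NOR (((((v NOR z) NOR (v NOR z)) NOR ((v NOR z) NOR (v NOR z))) NOR ((((v NOR v) NOR (z NOR z)) NOR ((v NOR v) NOR (z NOR z))) NOR (((v NOR v) NOR (z NOR z)) NOR ((v NOR v) NOR (z NOR z))))) NOR ((w NOR v) NOR (w NOR v))))) NOR ((((((((v NOR z) NOR (v NOR z)) NOR ((v NOR z) NOR (v NOR z))) NOR ((((v NOR v) NOR (z NOR z)) NOR ((v NOR v) NOR (z NOR z))) NOR (((v NOR v) NOR (z NOR z)) NOR ((v NOR v) NOR (z NOR z))))) NOR ((((v NOR z) NOR (v NOR z)) NOR ((v NOR z) NOR (v NOR z))) NOR ((((v NOR v) NOR (z NOR z)) NOR ((v NOR v) NOR (z NOR z))) NOR (((v NOR v) NOR (z NOR z)) NOR ((v NOR v) NOR (z NOR z)))))) NOR (((w NOR v) NOR (w NOR v)) NOR ((w NOR v) NOR (w NOR v)))) NOR ((((((v NOR z) NOR (v NOR z)) NOR ((v NOR z) NOR (v NOR z))) NOR ((((v NOR v) NOR (z NOR z)) NOR ((v NOR v) NOR (z NOR z))) NOR (((v NOR v) NOR (z NOR z)) NOR ((v NOR v) NOR (z NOR z))))) NOR ((((v NOR z) NOR (v NOR z)) NOR ((v NOR z) NOR (v NOR z))) NOR ((((v NOR v) NOR (z NOR z)) NOR ((v NOR v) NOR (z NOR z))) NOR (((v NOR v) NOR (z NOR z)) NOR ((v NOR v) NOR (z NOR z)))))) NOR (((w NOR v) NOR (w NOR v)) NOR ((w NOR v) NOR (w NOR v))))) NOR (((((((v NOR z) NOR (v NOR z)) NOR ((v NOR z) NOR (v NOR z))) NOR ((((v NOR v) NOR (z NOR z)) NOR ((v NOR v) NOR (z NOR z))) NOR (((v NOR v) NOR (z NOR z)) NOR ((v NOR v) NOR (z NOR z))))) NOR ((((v NOR z) NOR (v NOR z)) NOR ((v NOR z) NOR (v NOR z))) NOR ((((v NOR v) NOR (z NOR z)) NOR ((v NOR v) NOR (z NOR z))) NOR (((v NOR v) NOR (z NOR z)) NOR ((v NOR v) NOR (z NOR z)))))) NOR (((w NOR v) NOR (w NOR v)) NOR ((w NOR v) NOR (w NOR v)))) NOR ((((((v NOR z) NOR (v NOR z)) NOR ((v NOR z) NOR (v NOR z))) NOR ((((v NOR v) NOR (z NOR z)) NOR ((v NOR v) NOR (z NOR z))) NOR (((v NOR v) NOR (z NOR z)) NOR ((v NOR v) NOR (z NOR z))))) NOR ((((v NOR z) NOR (v NOR z)) NOR ((v NOR z) NOR (v NOR z))) NOR ((((v NOR v) NOR (z NOR z)) NOR ((v NOR v) NOR (z NOR z))) NOR (((v NOR v) NOR (z NOR z)) NOR ((v NOR v) NOR (z NOR z)))))) NOR (((w NOR v) NOR (w NOR v)) NOR ((w NOR v) NOR (w NOR v)))))))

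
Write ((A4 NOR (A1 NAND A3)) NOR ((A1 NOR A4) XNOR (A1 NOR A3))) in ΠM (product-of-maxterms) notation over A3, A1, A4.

ΠM(0, 2, 3, 5, 6, 7) = (A3 OR A1 OR A4) AND (A3 OR NOT A1 OR A4) AND (A3 OR NOT A1 OR NOT A4) AND (NOT A3 OR A1 OR NOT A4) AND (NOT A3 OR NOT A1 OR A4) AND (NOT A3 OR NOT A1 OR NOT A4)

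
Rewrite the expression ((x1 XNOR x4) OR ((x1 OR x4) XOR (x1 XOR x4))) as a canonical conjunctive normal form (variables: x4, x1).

(x4 OR NOT x1) AND (NOT x4 OR x1)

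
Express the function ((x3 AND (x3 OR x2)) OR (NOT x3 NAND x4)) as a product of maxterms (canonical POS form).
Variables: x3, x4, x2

ΠM(2, 3) = (x3 OR NOT x4 OR x2) AND (x3 OR NOT x4 OR NOT x2)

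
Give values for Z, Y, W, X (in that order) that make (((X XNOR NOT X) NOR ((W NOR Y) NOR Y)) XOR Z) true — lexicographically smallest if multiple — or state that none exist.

Z=0, Y=0, W=0, X=0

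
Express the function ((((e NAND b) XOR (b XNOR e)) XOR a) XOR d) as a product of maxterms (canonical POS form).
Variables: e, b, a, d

ΠM(0, 3, 5, 6, 9, 10, 13, 14) = (e OR b OR a OR d) AND (e OR b OR NOT a OR NOT d) AND (e OR NOT b OR a OR NOT d) AND (e OR NOT b OR NOT a OR d) AND (NOT e OR b OR a OR NOT d) AND (NOT e OR b OR NOT a OR d) AND (NOT e OR NOT b OR a OR NOT d) AND (NOT e OR NOT b OR NOT a OR d)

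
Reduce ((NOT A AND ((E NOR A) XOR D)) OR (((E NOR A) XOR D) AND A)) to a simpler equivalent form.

By distribution ((E AND v) OR (E AND NOT v) = E):
= ((E NOR A) XOR D)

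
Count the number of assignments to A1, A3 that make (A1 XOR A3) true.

Satisfying assignments: (0,1), (1,0)
Count: 2 out of 4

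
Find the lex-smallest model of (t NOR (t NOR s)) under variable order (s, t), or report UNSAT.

s=1, t=0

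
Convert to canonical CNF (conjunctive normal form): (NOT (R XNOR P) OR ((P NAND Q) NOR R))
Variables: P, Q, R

(P OR Q OR R) AND (P OR NOT Q OR R) AND (NOT P OR Q OR NOT R) AND (NOT P OR NOT Q OR NOT R)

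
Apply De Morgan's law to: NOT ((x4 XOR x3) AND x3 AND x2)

NOT (x4 XOR x3) OR NOT x3 OR NOT x2
De Morgan's: NOT(AND of terms) = OR of negations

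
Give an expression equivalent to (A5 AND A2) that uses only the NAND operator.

((A5 NAND A2) NAND (A5 NAND A2))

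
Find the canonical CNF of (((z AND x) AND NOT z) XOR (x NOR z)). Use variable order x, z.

(x OR NOT z) AND (NOT x OR z) AND (NOT x OR NOT z)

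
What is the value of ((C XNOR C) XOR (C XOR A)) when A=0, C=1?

Substituting: ((1 XNOR 1) XOR (1 XOR 0))
= 0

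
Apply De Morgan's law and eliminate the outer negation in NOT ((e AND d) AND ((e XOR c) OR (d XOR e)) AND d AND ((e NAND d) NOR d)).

NOT (e AND d) OR NOT ((e XOR c) OR (d XOR e)) OR NOT d OR NOT ((e NAND d) NOR d)
De Morgan's: NOT(AND of terms) = OR of negations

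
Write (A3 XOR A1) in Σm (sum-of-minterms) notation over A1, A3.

Σm(1, 2) = (NOT A1 AND A3) OR (A1 AND NOT A3)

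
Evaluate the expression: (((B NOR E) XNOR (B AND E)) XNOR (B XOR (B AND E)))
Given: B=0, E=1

Substituting: (((0 NOR 1) XNOR (0 AND 1)) XNOR (0 XOR (0 AND 1)))
= 0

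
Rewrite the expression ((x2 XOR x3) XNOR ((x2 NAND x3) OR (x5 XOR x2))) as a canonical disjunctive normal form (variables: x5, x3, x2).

(NOT x5 AND NOT x3 AND x2) OR (NOT x5 AND x3 AND NOT x2) OR (x5 AND NOT x3 AND x2) OR (x5 AND x3 AND NOT x2) OR (x5 AND x3 AND x2)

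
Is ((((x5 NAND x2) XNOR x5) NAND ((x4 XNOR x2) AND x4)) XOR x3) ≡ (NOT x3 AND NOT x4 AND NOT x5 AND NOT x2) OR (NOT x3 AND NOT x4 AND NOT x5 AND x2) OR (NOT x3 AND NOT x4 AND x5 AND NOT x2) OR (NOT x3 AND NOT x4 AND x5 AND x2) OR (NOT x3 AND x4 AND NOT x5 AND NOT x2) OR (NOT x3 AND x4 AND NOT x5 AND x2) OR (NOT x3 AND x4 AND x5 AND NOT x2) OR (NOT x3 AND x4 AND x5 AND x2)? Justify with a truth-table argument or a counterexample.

Yes, they are equivalent — the two output columns agree on all 16 assignments:
x3 | x4 | x5 | x2 | Expression 1 | Expression 2
-----------------------------------------------
0 | 0 | 0 | 0 | 1 | 1
0 | 0 | 0 | 1 | 1 | 1
0 | 0 | 1 | 0 | 1 | 1
0 | 0 | 1 | 1 | 1 | 1
0 | 1 | 0 | 0 | 1 | 1
0 | 1 | 0 | 1 | 1 | 1
0 | 1 | 1 | 0 | 1 | 1
0 | 1 | 1 | 1 | 1 | 1
1 | 0 | 0 | 0 | 0 | 0
1 | 0 | 0 | 1 | 0 | 0
1 | 0 | 1 | 0 | 0 | 0
1 | 0 | 1 | 1 | 0 | 0
1 | 1 | 0 | 0 | 0 | 0
1 | 1 | 0 | 1 | 0 | 0
1 | 1 | 1 | 0 | 0 | 0
1 | 1 | 1 | 1 | 0 | 0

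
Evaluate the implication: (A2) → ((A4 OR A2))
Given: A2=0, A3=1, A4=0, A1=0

Antecedent (A2) = 0; consequent ((A4 OR A2)) = 0.
0 → 0 = 1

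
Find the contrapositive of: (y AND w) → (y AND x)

Contrapositive: NOT (y AND x) → NOT (y AND w)
Note: A statement and its contrapositive are logically equivalent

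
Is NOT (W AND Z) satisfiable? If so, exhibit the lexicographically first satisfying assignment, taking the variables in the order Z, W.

Z=0, W=0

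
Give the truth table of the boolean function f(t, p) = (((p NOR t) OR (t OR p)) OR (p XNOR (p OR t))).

t | p | Output
--------------
0 | 0 | 1
0 | 1 | 1
1 | 0 | 1
1 | 1 | 1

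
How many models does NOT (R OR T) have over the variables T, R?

Satisfying assignments: (0,0)
Count: 1 out of 4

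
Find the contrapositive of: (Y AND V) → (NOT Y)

Contrapositive: Y → NOT (Y AND V)
Note: A statement and its contrapositive are logically equivalent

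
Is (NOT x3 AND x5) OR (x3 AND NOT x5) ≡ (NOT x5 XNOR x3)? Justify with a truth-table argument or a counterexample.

Yes, they are equivalent — the two output columns agree on all 4 assignments:
x3 | x5 | Expression 1 | Expression 2
-------------------------------------
0 | 0 | 0 | 0
0 | 1 | 1 | 1
1 | 0 | 1 | 1
1 | 1 | 0 | 0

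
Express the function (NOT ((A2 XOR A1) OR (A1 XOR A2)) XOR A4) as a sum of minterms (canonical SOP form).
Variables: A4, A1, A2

Σm(0, 3, 5, 6) = (NOT A4 AND NOT A1 AND NOT A2) OR (NOT A4 AND A1 AND A2) OR (A4 AND NOT A1 AND A2) OR (A4 AND A1 AND NOT A2)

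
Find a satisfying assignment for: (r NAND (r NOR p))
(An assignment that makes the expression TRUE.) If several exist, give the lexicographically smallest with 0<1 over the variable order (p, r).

p=0, r=0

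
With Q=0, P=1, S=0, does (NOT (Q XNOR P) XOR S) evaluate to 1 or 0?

Substituting: (NOT (0 XNOR 1) XOR 0)
= 1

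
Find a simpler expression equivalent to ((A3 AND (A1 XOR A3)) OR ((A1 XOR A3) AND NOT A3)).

By distribution ((E AND v) OR (E AND NOT v) = E):
= (A1 XOR A3)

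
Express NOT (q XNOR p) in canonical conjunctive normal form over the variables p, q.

(p OR q) AND (NOT p OR NOT q)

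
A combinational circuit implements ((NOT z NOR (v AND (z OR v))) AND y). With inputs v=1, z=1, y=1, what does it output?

Substituting: ((NOT 1 NOR (1 AND (1 OR 1))) AND 1)
= 0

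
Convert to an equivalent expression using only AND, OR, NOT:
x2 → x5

NOT x2 OR x5
(Implication elimination: A → B = NOT A OR B)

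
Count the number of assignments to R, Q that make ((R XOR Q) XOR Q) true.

Satisfying assignments: (1,0), (1,1)
Count: 2 out of 4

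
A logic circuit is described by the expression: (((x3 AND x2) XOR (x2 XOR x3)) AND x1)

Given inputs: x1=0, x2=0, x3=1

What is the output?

Substituting: (((1 AND 0) XOR (0 XOR 1)) AND 0)
= 0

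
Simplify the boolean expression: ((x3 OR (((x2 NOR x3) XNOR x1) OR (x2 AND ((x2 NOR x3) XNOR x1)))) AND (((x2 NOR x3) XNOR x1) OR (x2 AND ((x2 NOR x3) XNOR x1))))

By absorption (E AND (E OR v) = E) then absorption (E OR (E AND v) = E):
= ((x2 NOR x3) XNOR x1)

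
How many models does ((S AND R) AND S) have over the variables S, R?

Satisfying assignments: (1,1)
Count: 1 out of 4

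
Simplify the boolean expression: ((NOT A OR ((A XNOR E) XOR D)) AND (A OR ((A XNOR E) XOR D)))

By distribution ((E OR v) AND (E OR NOT v) = E):
= ((A XNOR E) XOR D)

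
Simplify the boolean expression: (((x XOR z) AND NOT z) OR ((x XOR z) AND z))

By distribution ((E AND v) OR (E AND NOT v) = E):
= (x XOR z)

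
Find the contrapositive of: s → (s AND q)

Contrapositive: NOT (s AND q) → NOT s
Note: A statement and its contrapositive are logically equivalent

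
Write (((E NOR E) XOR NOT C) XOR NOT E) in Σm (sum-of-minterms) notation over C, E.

Σm(0, 1) = (NOT C AND NOT E) OR (NOT C AND E)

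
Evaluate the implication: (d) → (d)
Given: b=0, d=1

Antecedent (d) = 1; consequent (d) = 1.
1 → 1 = 1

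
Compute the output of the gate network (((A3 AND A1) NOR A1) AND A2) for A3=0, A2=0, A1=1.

Substituting: (((0 AND 1) NOR 1) AND 0)
= 0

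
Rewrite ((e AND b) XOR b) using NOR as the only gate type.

((((((e NOR e) NOR (b NOR b)) NOR b) NOR (((e NOR e) NOR (b NOR b)) NOR b)) NOR ((((e NOR e) NOR (b NOR b)) NOR b) NOR (((e NOR e) NOR (b NOR b)) NOR b))) NOR ((((((e NOR e) NOR (b NOR b)) NOR ((e NOR e) NOR (b NOR b))) NOR (b NOR b)) NOR ((((e NOR e) NOR (b NOR b)) NOR ((e NOR e) NOR (b NOR b))) NOR (b NOR b))) NOR (((((e NOR e) NOR (b NOR b)) NOR ((e NOR e) NOR (b NOR b))) NOR (b NOR b)) NOR ((((e NOR e) NOR (b NOR b)) NOR ((e NOR e) NOR (b NOR b))) NOR (b NOR b)))))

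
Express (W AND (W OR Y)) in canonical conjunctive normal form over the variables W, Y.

(W OR Y) AND (W OR NOT Y)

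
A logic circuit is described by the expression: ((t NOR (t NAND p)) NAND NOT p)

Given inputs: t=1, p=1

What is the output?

Substituting: ((1 NOR (1 NAND 1)) NAND NOT 1)
= 1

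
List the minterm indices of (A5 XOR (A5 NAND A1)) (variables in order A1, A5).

Σm(0, 2, 3) = (NOT A1 AND NOT A5) OR (A1 AND NOT A5) OR (A1 AND A5)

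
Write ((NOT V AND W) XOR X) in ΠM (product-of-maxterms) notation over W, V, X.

ΠM(0, 2, 5, 6) = (W OR V OR X) AND (W OR NOT V OR X) AND (NOT W OR V OR NOT X) AND (NOT W OR NOT V OR X)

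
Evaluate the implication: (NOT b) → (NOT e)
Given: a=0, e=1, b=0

Antecedent (NOT b) = 1; consequent (NOT e) = 0.
1 → 0 = 0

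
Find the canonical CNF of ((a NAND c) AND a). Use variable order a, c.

(a OR c) AND (a OR NOT c) AND (NOT a OR NOT c)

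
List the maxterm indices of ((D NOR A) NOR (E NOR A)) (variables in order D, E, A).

ΠM(0, 2, 4) = (D OR E OR A) AND (D OR NOT E OR A) AND (NOT D OR E OR A)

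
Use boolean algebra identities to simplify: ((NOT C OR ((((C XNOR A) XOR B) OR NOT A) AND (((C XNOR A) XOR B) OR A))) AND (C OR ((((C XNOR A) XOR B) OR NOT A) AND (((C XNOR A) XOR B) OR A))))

By distribution ((E OR v) AND (E OR NOT v) = E) then distribution ((E OR v) AND (E OR NOT v) = E):
= ((C XNOR A) XOR B)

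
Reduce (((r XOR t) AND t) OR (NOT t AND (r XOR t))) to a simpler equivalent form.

By distribution ((E AND v) OR (E AND NOT v) = E):
= (r XOR t)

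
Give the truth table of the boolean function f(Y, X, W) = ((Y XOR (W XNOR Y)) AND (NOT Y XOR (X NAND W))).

Y | X | W | Output
------------------
0 | 0 | 0 | 0
0 | 0 | 1 | 0
0 | 1 | 0 | 0
0 | 1 | 1 | 0
1 | 0 | 0 | 1
1 | 0 | 1 | 0
1 | 1 | 0 | 1
1 | 1 | 1 | 0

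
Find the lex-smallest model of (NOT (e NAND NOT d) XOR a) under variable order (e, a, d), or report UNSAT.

e=0, a=1, d=0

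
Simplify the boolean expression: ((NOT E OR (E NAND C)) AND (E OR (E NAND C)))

By distribution ((E OR v) AND (E OR NOT v) = E):
= (E NAND C)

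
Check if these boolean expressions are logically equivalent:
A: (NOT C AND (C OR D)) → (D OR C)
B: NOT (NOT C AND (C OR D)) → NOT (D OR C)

No, Inverse is not equivalent to original (counterexample: E=0, C=1, D=0)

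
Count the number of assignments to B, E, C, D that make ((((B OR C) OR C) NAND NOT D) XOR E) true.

Satisfying assignments: (0,0,0,0), (0,0,0,1), (0,0,1,1), (0,1,1,0), (1,0,0,1), (1,0,1,1), (1,1,0,0), (1,1,1,0)
Count: 8 out of 16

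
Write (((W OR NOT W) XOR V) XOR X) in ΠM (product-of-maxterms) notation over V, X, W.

ΠM(2, 3, 4, 5) = (V OR NOT X OR W) AND (V OR NOT X OR NOT W) AND (NOT V OR X OR W) AND (NOT V OR X OR NOT W)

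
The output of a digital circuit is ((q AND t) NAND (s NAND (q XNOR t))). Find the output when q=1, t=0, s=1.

Substituting: ((1 AND 0) NAND (1 NAND (1 XNOR 0)))
= 1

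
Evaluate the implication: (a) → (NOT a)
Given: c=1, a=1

Antecedent (a) = 1; consequent (NOT a) = 0.
1 → 0 = 0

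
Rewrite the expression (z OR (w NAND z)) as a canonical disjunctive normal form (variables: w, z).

(NOT w AND NOT z) OR (NOT w AND z) OR (w AND NOT z) OR (w AND z)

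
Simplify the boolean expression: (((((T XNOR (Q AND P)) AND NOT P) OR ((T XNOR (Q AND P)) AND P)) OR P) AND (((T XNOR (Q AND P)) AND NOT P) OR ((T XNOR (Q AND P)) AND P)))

By absorption (E AND (E OR v) = E) then distribution ((E AND v) OR (E AND NOT v) = E):
= (T XNOR (Q AND P))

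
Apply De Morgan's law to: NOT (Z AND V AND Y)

NOT Z OR NOT V OR NOT Y
De Morgan's: NOT(AND of terms) = OR of negations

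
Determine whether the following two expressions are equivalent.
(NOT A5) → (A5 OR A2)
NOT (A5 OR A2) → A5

Yes, Contrapositive is always equivalent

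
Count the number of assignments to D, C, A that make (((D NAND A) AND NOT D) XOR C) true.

Satisfying assignments: (0,0,0), (0,0,1), (1,1,0), (1,1,1)
Count: 4 out of 8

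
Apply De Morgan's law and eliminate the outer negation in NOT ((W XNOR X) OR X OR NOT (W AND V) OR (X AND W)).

NOT (W XNOR X) AND NOT X AND (W AND V) AND NOT (X AND W)
De Morgan's: NOT(OR of terms) = AND of negations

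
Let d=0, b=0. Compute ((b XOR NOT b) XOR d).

Substituting: ((0 XOR NOT 0) XOR 0)
= 1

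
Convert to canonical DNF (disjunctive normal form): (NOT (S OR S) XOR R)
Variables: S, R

(NOT S AND NOT R) OR (S AND R)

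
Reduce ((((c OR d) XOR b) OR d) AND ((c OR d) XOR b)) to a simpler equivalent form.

By absorption (E AND (E OR v) = E):
= ((c OR d) XOR b)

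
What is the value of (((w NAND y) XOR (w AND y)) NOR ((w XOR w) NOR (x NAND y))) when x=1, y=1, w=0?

Substituting: (((0 NAND 1) XOR (0 AND 1)) NOR ((0 XOR 0) NOR (1 NAND 1)))
= 0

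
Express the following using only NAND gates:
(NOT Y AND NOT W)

(((Y NAND Y) NAND (W NAND W)) NAND ((Y NAND Y) NAND (W NAND W)))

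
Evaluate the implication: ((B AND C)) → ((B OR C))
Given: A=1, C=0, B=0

Antecedent ((B AND C)) = 0; consequent ((B OR C)) = 0.
0 → 0 = 1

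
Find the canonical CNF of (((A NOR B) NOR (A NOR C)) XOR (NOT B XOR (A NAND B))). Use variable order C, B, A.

(C OR B OR A) AND (NOT C OR B OR A) AND (NOT C OR NOT B OR A)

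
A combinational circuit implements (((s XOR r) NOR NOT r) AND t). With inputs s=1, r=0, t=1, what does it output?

Substituting: (((1 XOR 0) NOR NOT 0) AND 1)
= 0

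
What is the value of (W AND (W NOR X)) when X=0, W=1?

Substituting: (1 AND (1 NOR 0))
= 0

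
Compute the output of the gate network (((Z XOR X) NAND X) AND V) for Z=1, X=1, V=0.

Substituting: (((1 XOR 1) NAND 1) AND 0)
= 0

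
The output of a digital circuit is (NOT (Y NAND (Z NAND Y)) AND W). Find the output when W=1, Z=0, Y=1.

Substituting: (NOT (1 NAND (0 NAND 1)) AND 1)
= 1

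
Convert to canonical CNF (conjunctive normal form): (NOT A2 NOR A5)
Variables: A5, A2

(A5 OR A2) AND (NOT A5 OR A2) AND (NOT A5 OR NOT A2)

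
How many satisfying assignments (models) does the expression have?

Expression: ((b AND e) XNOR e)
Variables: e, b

Satisfying assignments: (0,0), (0,1), (1,1)
Count: 3 out of 4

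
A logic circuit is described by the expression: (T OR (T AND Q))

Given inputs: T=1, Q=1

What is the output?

Substituting: (1 OR (1 AND 1))
= 1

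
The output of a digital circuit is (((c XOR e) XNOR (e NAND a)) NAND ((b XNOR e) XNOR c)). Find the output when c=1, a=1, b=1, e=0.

Substituting: (((1 XOR 0) XNOR (0 NAND 1)) NAND ((1 XNOR 0) XNOR 1))
= 1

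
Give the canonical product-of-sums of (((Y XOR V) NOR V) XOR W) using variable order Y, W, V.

ΠM(1, 2, 4, 5) = (Y OR W OR NOT V) AND (Y OR NOT W OR V) AND (NOT Y OR W OR V) AND (NOT Y OR W OR NOT V)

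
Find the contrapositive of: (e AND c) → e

Contrapositive: NOT e → NOT (e AND c)
Note: A statement and its contrapositive are logically equivalent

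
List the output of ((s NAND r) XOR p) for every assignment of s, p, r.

s | p | r | Output
------------------
0 | 0 | 0 | 1
0 | 0 | 1 | 1
0 | 1 | 0 | 0
0 | 1 | 1 | 0
1 | 0 | 0 | 1
1 | 0 | 1 | 0
1 | 1 | 0 | 0
1 | 1 | 1 | 1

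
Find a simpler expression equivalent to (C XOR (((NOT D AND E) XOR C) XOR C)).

By XOR self-cancellation ((E XOR v) XOR v = E):
= ((NOT D AND E) XOR C)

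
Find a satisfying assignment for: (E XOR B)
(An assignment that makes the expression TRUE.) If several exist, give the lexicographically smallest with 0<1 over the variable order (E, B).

E=0, B=1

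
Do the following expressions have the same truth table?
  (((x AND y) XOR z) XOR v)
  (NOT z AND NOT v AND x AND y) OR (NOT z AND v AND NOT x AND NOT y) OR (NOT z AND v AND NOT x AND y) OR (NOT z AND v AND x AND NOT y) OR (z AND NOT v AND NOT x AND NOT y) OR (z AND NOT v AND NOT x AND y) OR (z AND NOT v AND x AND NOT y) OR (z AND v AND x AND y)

Yes, they are equivalent — the two output columns agree on all 16 assignments:
z | v | x | y | Expression 1 | Expression 2
-------------------------------------------
0 | 0 | 0 | 0 | 0 | 0
0 | 0 | 0 | 1 | 0 | 0
0 | 0 | 1 | 0 | 0 | 0
0 | 0 | 1 | 1 | 1 | 1
0 | 1 | 0 | 0 | 1 | 1
0 | 1 | 0 | 1 | 1 | 1
0 | 1 | 1 | 0 | 1 | 1
0 | 1 | 1 | 1 | 0 | 0
1 | 0 | 0 | 0 | 1 | 1
1 | 0 | 0 | 1 | 1 | 1
1 | 0 | 1 | 0 | 1 | 1
1 | 0 | 1 | 1 | 0 | 0
1 | 1 | 0 | 0 | 0 | 0
1 | 1 | 0 | 1 | 0 | 0
1 | 1 | 1 | 0 | 0 | 0
1 | 1 | 1 | 1 | 1 | 1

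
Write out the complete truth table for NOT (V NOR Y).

Y | V | Output
--------------
0 | 0 | 0
0 | 1 | 1
1 | 0 | 1
1 | 1 | 1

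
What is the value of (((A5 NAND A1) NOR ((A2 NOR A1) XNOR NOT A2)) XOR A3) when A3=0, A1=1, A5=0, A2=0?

Substituting: (((0 NAND 1) NOR ((0 NOR 1) XNOR NOT 0)) XOR 0)
= 0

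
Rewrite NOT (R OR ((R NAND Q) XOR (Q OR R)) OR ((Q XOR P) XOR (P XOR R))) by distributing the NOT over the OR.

NOT R AND NOT ((R NAND Q) XOR (Q OR R)) AND NOT ((Q XOR P) XOR (P XOR R))
De Morgan's: NOT(OR of terms) = AND of negations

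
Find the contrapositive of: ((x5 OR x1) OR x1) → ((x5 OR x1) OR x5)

Contrapositive: NOT ((x5 OR x1) OR x5) → NOT ((x5 OR x1) OR x1)
Note: A statement and its contrapositive are logically equivalent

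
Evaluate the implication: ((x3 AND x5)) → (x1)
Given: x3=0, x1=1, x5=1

Antecedent ((x3 AND x5)) = 0; consequent (x1) = 1.
0 → 1 = 1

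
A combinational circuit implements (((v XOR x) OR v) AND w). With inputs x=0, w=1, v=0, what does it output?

Substituting: (((0 XOR 0) OR 0) AND 1)
= 0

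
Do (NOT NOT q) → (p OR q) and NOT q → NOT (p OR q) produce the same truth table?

No, Inverse is not equivalent to original (counterexample: q=0, s=0, p=1)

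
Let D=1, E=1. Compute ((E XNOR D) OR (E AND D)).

Substituting: ((1 XNOR 1) OR (1 AND 1))
= 1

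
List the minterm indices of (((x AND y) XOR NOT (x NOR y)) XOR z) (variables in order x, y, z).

Σm(1, 2, 4, 7) = (NOT x AND NOT y AND z) OR (NOT x AND y AND NOT z) OR (x AND NOT y AND NOT z) OR (x AND y AND z)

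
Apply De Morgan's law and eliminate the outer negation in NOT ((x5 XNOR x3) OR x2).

NOT (x5 XNOR x3) AND NOT x2
De Morgan's: NOT(OR of terms) = AND of negations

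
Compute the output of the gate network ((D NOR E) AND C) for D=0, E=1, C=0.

Substituting: ((0 NOR 1) AND 0)
= 0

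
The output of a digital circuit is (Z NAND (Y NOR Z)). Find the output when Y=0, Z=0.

Substituting: (0 NAND (0 NOR 0))
= 1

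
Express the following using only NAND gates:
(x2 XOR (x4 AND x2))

((x2 NAND (x2 NAND ((x4 NAND x2) NAND (x4 NAND x2)))) NAND (((x4 NAND x2) NAND (x4 NAND x2)) NAND (x2 NAND ((x4 NAND x2) NAND (x4 NAND x2)))))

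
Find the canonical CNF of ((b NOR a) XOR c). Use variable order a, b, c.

(a OR b OR NOT c) AND (a OR NOT b OR c) AND (NOT a OR b OR c) AND (NOT a OR NOT b OR c)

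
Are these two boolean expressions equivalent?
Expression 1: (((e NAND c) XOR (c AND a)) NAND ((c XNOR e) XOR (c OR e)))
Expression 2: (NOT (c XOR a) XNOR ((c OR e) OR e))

No. Counterexample: with c=0, e=0, a=1, Expression 1 = 0 but Expression 2 = 1.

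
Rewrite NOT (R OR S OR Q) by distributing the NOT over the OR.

NOT R AND NOT S AND NOT Q
De Morgan's: NOT(OR of terms) = AND of negations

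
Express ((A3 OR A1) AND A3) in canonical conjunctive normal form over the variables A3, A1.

(A3 OR A1) AND (A3 OR NOT A1)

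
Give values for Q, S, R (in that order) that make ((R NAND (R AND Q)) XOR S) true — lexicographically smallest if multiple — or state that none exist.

Q=0, S=0, R=0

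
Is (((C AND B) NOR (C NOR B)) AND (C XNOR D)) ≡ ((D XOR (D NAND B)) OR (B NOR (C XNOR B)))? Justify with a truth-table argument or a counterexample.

No. Counterexample: with B=0, D=0, C=0, Expression 1 = 0 but Expression 2 = 1.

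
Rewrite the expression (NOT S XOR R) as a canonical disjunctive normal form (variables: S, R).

(NOT S AND NOT R) OR (S AND R)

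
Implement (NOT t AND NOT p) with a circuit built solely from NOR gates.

(((t NOR t) NOR (t NOR t)) NOR ((p NOR p) NOR (p NOR p)))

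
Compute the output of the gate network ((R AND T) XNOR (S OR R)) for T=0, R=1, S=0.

Substituting: ((1 AND 0) XNOR (0 OR 1))
= 0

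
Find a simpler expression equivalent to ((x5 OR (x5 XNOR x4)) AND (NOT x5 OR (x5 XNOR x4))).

By distribution ((E OR v) AND (E OR NOT v) = E):
= (x5 XNOR x4)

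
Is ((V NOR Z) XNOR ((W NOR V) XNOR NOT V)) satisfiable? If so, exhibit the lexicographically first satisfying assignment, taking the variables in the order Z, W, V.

Z=0, W=0, V=0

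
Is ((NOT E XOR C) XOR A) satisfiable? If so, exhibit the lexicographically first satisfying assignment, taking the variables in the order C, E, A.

C=0, E=0, A=0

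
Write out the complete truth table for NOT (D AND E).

E | D | Output
--------------
0 | 0 | 1
0 | 1 | 1
1 | 0 | 1
1 | 1 | 0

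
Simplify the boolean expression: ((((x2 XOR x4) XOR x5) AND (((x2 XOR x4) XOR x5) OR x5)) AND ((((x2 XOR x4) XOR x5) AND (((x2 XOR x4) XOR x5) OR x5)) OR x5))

By absorption (E AND (E OR v) = E) then absorption (E AND (E OR v) = E):
= ((x2 XOR x4) XOR x5)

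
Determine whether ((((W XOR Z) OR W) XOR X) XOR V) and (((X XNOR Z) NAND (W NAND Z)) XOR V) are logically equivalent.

No. Counterexample: with X=0, Z=0, V=0, W=1, Expression 1 = 1 but Expression 2 = 0.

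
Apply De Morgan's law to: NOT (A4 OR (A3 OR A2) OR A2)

NOT A4 AND NOT (A3 OR A2) AND NOT A2
De Morgan's: NOT(OR of terms) = AND of negations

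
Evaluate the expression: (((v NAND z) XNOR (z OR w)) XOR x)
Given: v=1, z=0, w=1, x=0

Substituting: (((1 NAND 0) XNOR (0 OR 1)) XOR 0)
= 1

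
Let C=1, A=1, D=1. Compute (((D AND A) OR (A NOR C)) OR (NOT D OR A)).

Substituting: (((1 AND 1) OR (1 NOR 1)) OR (NOT 1 OR 1))
= 1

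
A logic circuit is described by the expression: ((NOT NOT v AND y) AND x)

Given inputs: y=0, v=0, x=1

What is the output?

Substituting: ((NOT NOT 0 AND 0) AND 1)
= 0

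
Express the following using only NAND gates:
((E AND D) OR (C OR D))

((((E NAND D) NAND (E NAND D)) NAND ((E NAND D) NAND (E NAND D))) NAND (((C NAND C) NAND (D NAND D)) NAND ((C NAND C) NAND (D NAND D))))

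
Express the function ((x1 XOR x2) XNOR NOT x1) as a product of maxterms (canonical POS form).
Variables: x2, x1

ΠM(0, 1) = (x2 OR x1) AND (x2 OR NOT x1)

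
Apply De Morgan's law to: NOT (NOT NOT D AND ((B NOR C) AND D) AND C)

NOT D OR NOT ((B NOR C) AND D) OR NOT C
De Morgan's: NOT(AND of terms) = OR of negations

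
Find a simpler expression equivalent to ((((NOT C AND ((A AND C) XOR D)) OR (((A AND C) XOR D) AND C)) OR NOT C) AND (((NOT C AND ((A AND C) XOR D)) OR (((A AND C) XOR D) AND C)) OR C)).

By distribution ((E OR v) AND (E OR NOT v) = E) then distribution ((E AND v) OR (E AND NOT v) = E):
= ((A AND C) XOR D)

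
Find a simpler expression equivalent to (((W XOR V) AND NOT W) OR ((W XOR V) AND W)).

By distribution ((E AND v) OR (E AND NOT v) = E):
= (W XOR V)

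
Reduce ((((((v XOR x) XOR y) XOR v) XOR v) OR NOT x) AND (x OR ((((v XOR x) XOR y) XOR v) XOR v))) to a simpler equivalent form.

By distribution ((E OR v) AND (E OR NOT v) = E) then XOR self-cancellation ((E XOR v) XOR v = E):
= ((v XOR x) XOR y)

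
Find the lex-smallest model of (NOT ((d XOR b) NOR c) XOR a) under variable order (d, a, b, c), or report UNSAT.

d=0, a=0, b=0, c=1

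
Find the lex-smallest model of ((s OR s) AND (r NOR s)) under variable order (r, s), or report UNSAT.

UNSATISFIABLE - no assignment makes this expression true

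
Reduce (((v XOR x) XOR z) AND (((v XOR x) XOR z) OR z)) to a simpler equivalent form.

By absorption (E AND (E OR v) = E):
= ((v XOR x) XOR z)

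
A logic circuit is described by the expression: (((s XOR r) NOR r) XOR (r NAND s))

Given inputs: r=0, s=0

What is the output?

Substituting: (((0 XOR 0) NOR 0) XOR (0 NAND 0))
= 0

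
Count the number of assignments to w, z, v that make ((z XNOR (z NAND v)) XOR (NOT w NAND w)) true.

Satisfying assignments: (0,0,0), (0,0,1), (0,1,1), (1,0,0), (1,0,1), (1,1,1)
Count: 6 out of 8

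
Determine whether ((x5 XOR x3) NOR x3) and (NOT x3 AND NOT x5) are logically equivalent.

Yes, they are equivalent — the two output columns agree on all 4 assignments:
x3 | x5 | Expression 1 | Expression 2
-------------------------------------
0 | 0 | 1 | 1
0 | 1 | 0 | 0
1 | 0 | 0 | 0
1 | 1 | 0 | 0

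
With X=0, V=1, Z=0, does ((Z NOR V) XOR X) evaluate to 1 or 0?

Substituting: ((0 NOR 1) XOR 0)
= 0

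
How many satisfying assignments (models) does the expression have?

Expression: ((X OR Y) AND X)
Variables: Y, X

Satisfying assignments: (0,1), (1,1)
Count: 2 out of 4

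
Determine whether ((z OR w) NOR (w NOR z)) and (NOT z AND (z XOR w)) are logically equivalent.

No. Counterexample: with z=0, w=1, Expression 1 = 0 but Expression 2 = 1.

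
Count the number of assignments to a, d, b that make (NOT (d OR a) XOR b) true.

Satisfying assignments: (0,0,0), (0,1,1), (1,0,1), (1,1,1)
Count: 4 out of 8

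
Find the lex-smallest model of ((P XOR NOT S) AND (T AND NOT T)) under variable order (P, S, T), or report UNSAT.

UNSATISFIABLE - no assignment makes this expression true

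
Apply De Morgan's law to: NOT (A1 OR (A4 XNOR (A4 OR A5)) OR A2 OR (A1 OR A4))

NOT A1 AND NOT (A4 XNOR (A4 OR A5)) AND NOT A2 AND NOT (A1 OR A4)
De Morgan's: NOT(OR of terms) = AND of negations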